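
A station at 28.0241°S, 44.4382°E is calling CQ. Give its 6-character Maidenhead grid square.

LG21fx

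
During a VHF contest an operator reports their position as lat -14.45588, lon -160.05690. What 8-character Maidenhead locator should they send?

Shift to the Maidenhead origin (180°W, 90°S): lon 19.94310, lat 75.54412.
Field: lon ⌊19.94310/20⌋ = 0 → A; lat ⌊75.54412/10⌋ = 7 → H.
Square: lon ⌊19.94310/2⌋ = 9; lat ⌊5.54412/1⌋ = 5.
Subsquare: lon ⌊1.94310/0.0833333⌋ = 23 → x; lat ⌊0.54412/0.0416667⌋ = 13 → n.
Extended square: lon ⌊0.02643/0.00833333⌋ = 3; lat ⌊0.00245/0.00416667⌋ = 0.

AH95xn30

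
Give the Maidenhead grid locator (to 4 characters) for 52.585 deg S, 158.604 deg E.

QD97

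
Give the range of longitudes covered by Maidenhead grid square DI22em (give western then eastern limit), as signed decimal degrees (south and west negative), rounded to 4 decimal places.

-115.6667, -115.5833

Field D=3, I=8: +3·20° lon, +8·10° lat → SW at lon -120°, lat -10°.
Square 2, 2: +2·2° lon, +2·1° lat → SW at lon -116°, lat -8°.
Subsquare e=4, m=12: +4·0.0833333° lon, +12·0.0416667° lat → SW at lon -115.667°, lat -7.5°.
Cell spans 0.0833333° lon × 0.0416667° lat.
west -115.6667, east -115.5833.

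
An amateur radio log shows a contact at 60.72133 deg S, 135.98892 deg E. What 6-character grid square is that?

PC79xg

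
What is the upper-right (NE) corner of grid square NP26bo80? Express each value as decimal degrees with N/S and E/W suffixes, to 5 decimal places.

Field N=13, P=15: +13·20° lon, +15·10° lat → SW at lon 80°, lat 60°.
Square 2, 6: +2·2° lon, +6·1° lat → SW at lon 84°, lat 66°.
Subsquare b=1, o=14: +1·0.0833333° lon, +14·0.0416667° lat → SW at lon 84.0833°, lat 66.5833°.
Extended square 8, 0: +8·0.00833333° lon, +0·0.00416667° lat → SW at lon 84.15°, lat 66.5833°.
Cell spans 0.00833333° lon × 0.00416667° lat. NE corner is SW corner plus one full cell.
latitude 66.58750° N, longitude 84.15833° E.

66.58750° N, 84.15833° E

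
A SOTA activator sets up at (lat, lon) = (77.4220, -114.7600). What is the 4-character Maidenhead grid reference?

Add 180° to longitude and 90° to latitude: 65.24, 167.42.
Field: 65.24/20 → 3 → D, 167.42/10 → 16 → Q; chars DQ.
Square: 5.24/2 → 2, 7.42/1 → 7; chars 27.

DQ27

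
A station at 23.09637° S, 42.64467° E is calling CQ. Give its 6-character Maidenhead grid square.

LG16hv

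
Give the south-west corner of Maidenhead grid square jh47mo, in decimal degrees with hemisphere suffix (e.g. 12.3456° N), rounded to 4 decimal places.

12.4167° S, 9.0000° E

Field J=9, H=7: +9·20° lon, +7·10° lat → SW at lon 0°, lat -20°.
Square 4, 7: +4·2° lon, +7·1° lat → SW at lon 8°, lat -13°.
Subsquare m=12, o=14: +12·0.0833333° lon, +14·0.0416667° lat → SW at lon 9°, lat -12.4167°.
latitude 12.4167° S, longitude 9.0000° E.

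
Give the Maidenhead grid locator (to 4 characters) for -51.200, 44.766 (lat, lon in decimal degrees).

LD28

Offset from 180°W / 90°S: lon 224.77°, lat 38.80°.
Field: 224.77/20 → 11 → L, 38.80/10 → 3 → D; chars LD.
Square: 4.77/2 → 2, 8.80/1 → 8; chars 28.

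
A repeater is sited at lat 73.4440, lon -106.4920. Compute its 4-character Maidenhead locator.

DQ63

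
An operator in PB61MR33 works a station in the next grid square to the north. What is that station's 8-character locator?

PB61mr34

Latitude extended square 3; +1 → 4.
The longitude characters are unchanged.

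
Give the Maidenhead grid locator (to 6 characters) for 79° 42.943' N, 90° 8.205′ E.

NQ59br

Add 180° to longitude and 90° to latitude: 270.1368, 169.7157.
Field (20°×10°, letters A–R): lon ⌊270.1368/20⌋ = 13 → N; lat ⌊169.7157/10⌋ = 16 → Q.
Square (2°×1°, digits 0–9): lon ⌊10.1368/2⌋ = 5; lat ⌊9.7157/1⌋ = 9.
Subsquare (5′×2.5′, letters a–x): lon ⌊0.1368/0.0833333⌋ = 1 → b; lat ⌊0.7157/0.0416667⌋ = 17 → r.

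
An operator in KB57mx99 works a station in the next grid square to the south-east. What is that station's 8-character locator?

Longitude extended square 9; +1 → 10, wraps to 0, carry into subsquare.
Longitude subsquare m = 12; +1 → 13 = n.
Latitude extended square 9; −1 → 8.

KB57nx08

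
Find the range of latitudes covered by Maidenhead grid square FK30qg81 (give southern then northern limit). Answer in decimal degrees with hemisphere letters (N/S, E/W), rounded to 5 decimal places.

Field F=5, K=10: +5·20° lon, +10·10° lat → SW at lon -80°, lat 10°.
Square 3, 0: +3·2° lon, +0·1° lat → SW at lon -74°, lat 10°.
Subsquare q=16, g=6: +16·0.0833333° lon, +6·0.0416667° lat → SW at lon -72.6667°, lat 10.25°.
Extended square 8, 1: +8·0.00833333° lon, +1·0.00416667° lat → SW at lon -72.6°, lat 10.2542°.
Cell spans 0.00833333° lon × 0.00416667° lat.
south 10.25417° N, north 10.25833° N.

10.25417° N, 10.25833° N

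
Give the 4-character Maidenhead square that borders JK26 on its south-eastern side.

JK35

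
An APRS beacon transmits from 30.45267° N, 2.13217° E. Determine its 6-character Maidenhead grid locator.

JM10bk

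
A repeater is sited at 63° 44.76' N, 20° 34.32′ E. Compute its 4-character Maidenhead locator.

KP03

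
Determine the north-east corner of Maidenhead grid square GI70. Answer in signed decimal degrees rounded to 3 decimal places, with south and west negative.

Field G=6, I=8: +6·20° lon, +8·10° lat → SW at lon -60°, lat -10°.
Square 7, 0: +7·2° lon, +0·1° lat → SW at lon -46°, lat -10°.
Cell spans 2° lon × 1° lat. NE corner is SW corner plus one full cell.
latitude -9.000, longitude -44.000.

-9.000, -44.000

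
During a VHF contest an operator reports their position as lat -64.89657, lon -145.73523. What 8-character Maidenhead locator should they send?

BC75dc14

Add 180° to longitude and 90° to latitude: 34.26477, 25.10343.
Field: lon ⌊34.26477/20⌋ = 1 → B; lat ⌊25.10343/10⌋ = 2 → C.
Square: lon ⌊14.26477/2⌋ = 7; lat ⌊5.10343/1⌋ = 5.
Subsquare: lon ⌊0.26477/0.0833333⌋ = 3 → d; lat ⌊0.10343/0.0416667⌋ = 2 → c.
Extended square: lon ⌊0.01477/0.00833333⌋ = 1; lat ⌊0.02010/0.00416667⌋ = 4.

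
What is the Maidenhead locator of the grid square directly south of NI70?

NH79

Latitude square 0; −1 → -1, wraps to 9, carry into field.
Latitude field I = 8; −1 → 7 = H.
The longitude characters are unchanged.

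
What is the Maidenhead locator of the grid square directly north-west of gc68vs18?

Longitude extended square 1; −1 → 0.
Latitude extended square 8; +1 → 9.

GC68vs09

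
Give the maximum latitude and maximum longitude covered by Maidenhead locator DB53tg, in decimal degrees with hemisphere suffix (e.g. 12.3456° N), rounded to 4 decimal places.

76.7083° S, 108.3333° W

Field D=3, B=1: +3·20° lon, +1·10° lat → SW at lon -120°, lat -80°.
Square 5, 3: +5·2° lon, +3·1° lat → SW at lon -110°, lat -77°.
Subsquare t=19, g=6: +19·0.0833333° lon, +6·0.0416667° lat → SW at lon -108.417°, lat -76.75°.
Cell spans 0.0833333° lon × 0.0416667° lat. NE corner is SW corner plus one full cell.
latitude 76.7083° S, longitude 108.3333° W.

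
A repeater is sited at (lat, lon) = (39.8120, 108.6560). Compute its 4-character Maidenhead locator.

OM49

Offset from 180°W / 90°S: lon 288.66°, lat 129.81°.
Field: 288.66/20 → 14 → O, 129.81/10 → 12 → M; chars OM.
Square: 8.66/2 → 4, 9.81/1 → 9; chars 49.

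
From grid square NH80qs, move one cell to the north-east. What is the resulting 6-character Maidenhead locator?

NH80rt

Longitude subsquare q = 16; +1 → 17 = r.
Latitude subsquare s = 18; +1 → 19 = t.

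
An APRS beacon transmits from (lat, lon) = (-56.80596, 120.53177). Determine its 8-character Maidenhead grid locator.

Offset from 180°W / 90°S: lon 300.53177°, lat 33.19404°.
Field: lon ⌊300.53177/20⌋ = 15 → P; lat ⌊33.19404/10⌋ = 3 → D.
Square: lon ⌊0.53177/2⌋ = 0; lat ⌊3.19404/1⌋ = 3.
Subsquare: lon ⌊0.53177/0.0833333⌋ = 6 → g; lat ⌊0.19404/0.0416667⌋ = 4 → e.
Extended square: lon ⌊0.03177/0.00833333⌋ = 3; lat ⌊0.02737/0.00416667⌋ = 6.

PD03ge36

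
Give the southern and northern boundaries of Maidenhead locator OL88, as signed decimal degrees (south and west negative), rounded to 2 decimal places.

28.00, 29.00

Field O=14, L=11: +14·20° lon, +11·10° lat → SW at lon 100°, lat 20°.
Square 8, 8: +8·2° lon, +8·1° lat → SW at lon 116°, lat 28°.
Cell spans 2° lon × 1° lat.
south 28.00, north 29.00.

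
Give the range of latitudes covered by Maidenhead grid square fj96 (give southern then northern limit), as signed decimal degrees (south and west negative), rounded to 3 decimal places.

6.000, 7.000

Field F=5, J=9: +5·20° lon, +9·10° lat → SW at lon -80°, lat 0°.
Square 9, 6: +9·2° lon, +6·1° lat → SW at lon -62°, lat 6°.
Cell spans 2° lon × 1° lat.
south 6.000, north 7.000.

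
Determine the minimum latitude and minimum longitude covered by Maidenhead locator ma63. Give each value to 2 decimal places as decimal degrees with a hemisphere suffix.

87.00° S, 72.00° E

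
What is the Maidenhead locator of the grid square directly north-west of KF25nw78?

KF25nw69

Longitude extended square 7; −1 → 6.
Latitude extended square 8; +1 → 9.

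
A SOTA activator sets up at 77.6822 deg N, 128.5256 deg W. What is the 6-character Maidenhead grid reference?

CQ57rq

Shift to the Maidenhead origin (180°W, 90°S): lon 51.4744, lat 167.6822.
Field (20°×10°, letters A–R): lon ⌊51.4744/20⌋ = 2 → C; lat ⌊167.6822/10⌋ = 16 → Q.
Square (2°×1°, digits 0–9): lon ⌊11.4744/2⌋ = 5; lat ⌊7.6822/1⌋ = 7.
Subsquare (5′×2.5′, letters a–x): lon ⌊1.4744/0.0833333⌋ = 17 → r; lat ⌊0.6822/0.0416667⌋ = 16 → q.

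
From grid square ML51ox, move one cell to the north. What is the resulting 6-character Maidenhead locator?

Latitude subsquare x = 23; +1 → 24, wraps to 0 = a, carry into square.
Latitude square 1; +1 → 2.
The longitude characters are unchanged.

ML52oa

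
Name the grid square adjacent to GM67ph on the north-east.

Longitude subsquare p = 15; +1 → 16 = q.
Latitude subsquare h = 7; +1 → 8 = i.

GM67qi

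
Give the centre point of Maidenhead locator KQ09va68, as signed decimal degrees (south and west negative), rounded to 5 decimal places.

79.03542, 21.80417

Field K=10, Q=16: +10·20° lon, +16·10° lat → SW at lon 20°, lat 70°.
Square 0, 9: +0·2° lon, +9·1° lat → SW at lon 20°, lat 79°.
Subsquare v=21, a=0: +21·0.0833333° lon, +0·0.0416667° lat → SW at lon 21.75°, lat 79°.
Extended square 6, 8: +6·0.00833333° lon, +8·0.00416667° lat → SW at lon 21.8°, lat 79.0333°.
Cell spans 0.00833333° lon × 0.00416667° lat. Centre is SW corner plus half of each.
latitude 79.03542, longitude 21.80417.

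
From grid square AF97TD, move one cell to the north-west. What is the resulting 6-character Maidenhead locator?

AF97se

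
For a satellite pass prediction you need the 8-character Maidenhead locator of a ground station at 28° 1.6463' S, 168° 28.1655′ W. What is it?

AG51sx33

Shift to the Maidenhead origin (180°W, 90°S): lon 11.53057, lat 61.97256.
Field: 11.53057/20 → 0 → A, 61.97256/10 → 6 → G; chars AG.
Square: 11.53057/2 → 5, 1.97256/1 → 1; chars 51.
Subsquare: 1.53057/0.0833333 → 18 → s, 0.97256/0.0416667 → 23 → x; chars sx.
Extended square: 0.03057/0.00833333 → 3, 0.01423/0.00416667 → 3; chars 33.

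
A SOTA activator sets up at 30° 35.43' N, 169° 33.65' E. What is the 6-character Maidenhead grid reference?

RM40so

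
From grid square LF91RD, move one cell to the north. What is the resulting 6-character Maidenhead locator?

LF91re

Latitude subsquare d = 3; +1 → 4 = e.
The longitude characters are unchanged.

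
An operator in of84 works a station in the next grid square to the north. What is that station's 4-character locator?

Latitude square 4; +1 → 5.
The longitude characters are unchanged.

OF85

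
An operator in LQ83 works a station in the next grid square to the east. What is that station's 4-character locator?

LQ93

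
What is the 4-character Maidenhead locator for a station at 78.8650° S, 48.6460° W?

GB51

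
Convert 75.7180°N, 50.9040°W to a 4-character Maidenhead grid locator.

GQ45

Offset from 180°W / 90°S: lon 129.10°, lat 165.72°.
Field: lon ⌊129.10/20⌋ = 6 → G; lat ⌊165.72/10⌋ = 16 → Q.
Square: lon ⌊9.10/2⌋ = 4; lat ⌊5.72/1⌋ = 5.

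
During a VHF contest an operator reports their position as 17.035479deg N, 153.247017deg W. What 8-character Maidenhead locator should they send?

Offset from 180°W / 90°S: lon 26.75298°, lat 107.03548°.
Field: 26.75298/20 → 1 → B, 107.03548/10 → 10 → K; chars BK.
Square: 6.75298/2 → 3, 7.03548/1 → 7; chars 37.
Subsquare: 0.75298/0.0833333 → 9 → j, 0.03548/0.0416667 → 0 → a; chars ja.
Extended square: 0.00298/0.00833333 → 0, 0.03548/0.00416667 → 8; chars 08.

BK37ja08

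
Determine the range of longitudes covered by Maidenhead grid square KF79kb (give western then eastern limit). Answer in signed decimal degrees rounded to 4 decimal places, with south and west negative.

Field K=10, F=5: +10·20° lon, +5·10° lat → SW at lon 20°, lat -40°.
Square 7, 9: +7·2° lon, +9·1° lat → SW at lon 34°, lat -31°.
Subsquare k=10, b=1: +10·0.0833333° lon, +1·0.0416667° lat → SW at lon 34.8333°, lat -30.9583°.
Cell spans 0.0833333° lon × 0.0416667° lat.
west 34.8333, east 34.9167.

34.8333, 34.9167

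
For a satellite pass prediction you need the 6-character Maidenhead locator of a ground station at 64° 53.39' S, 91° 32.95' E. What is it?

NC55sc

Offset from 180°W / 90°S: lon 271.5492°, lat 25.1102°.
Field: 271.5492/20 → 13 → N, 25.1102/10 → 2 → C; chars NC.
Square: 11.5492/2 → 5, 5.1102/1 → 5; chars 55.
Subsquare: 1.5492/0.0833333 → 18 → s, 0.1102/0.0416667 → 2 → c; chars sc.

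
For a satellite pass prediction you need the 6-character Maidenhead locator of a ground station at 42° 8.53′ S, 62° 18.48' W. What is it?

Offset from 180°W / 90°S: lon 117.6920°, lat 47.8578°.
Field: 117.6920/20 → 5 → F, 47.8578/10 → 4 → E; chars FE.
Square: 17.6920/2 → 8, 7.8578/1 → 7; chars 87.
Subsquare: 1.6920/0.0833333 → 20 → u, 0.8578/0.0416667 → 20 → u; chars uu.

FE87uu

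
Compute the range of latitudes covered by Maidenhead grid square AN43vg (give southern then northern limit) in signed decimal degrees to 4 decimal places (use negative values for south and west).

43.2500, 43.2917

Field A=0, N=13: +0·20° lon, +13·10° lat → SW at lon -180°, lat 40°.
Square 4, 3: +4·2° lon, +3·1° lat → SW at lon -172°, lat 43°.
Subsquare v=21, g=6: +21·0.0833333° lon, +6·0.0416667° lat → SW at lon -170.25°, lat 43.25°.
Cell spans 0.0833333° lon × 0.0416667° lat.
south 43.2500, north 43.2917.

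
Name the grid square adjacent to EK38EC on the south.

EK38eb

Latitude subsquare c = 2; −1 → 1 = b.
The longitude characters are unchanged.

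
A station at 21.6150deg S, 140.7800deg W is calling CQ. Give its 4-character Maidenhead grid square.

BG98

Add 180° to longitude and 90° to latitude: 39.22, 68.39.
Field: 39.22/20 → 1 → B, 68.39/10 → 6 → G; chars BG.
Square: 19.22/2 → 9, 8.39/1 → 8; chars 98.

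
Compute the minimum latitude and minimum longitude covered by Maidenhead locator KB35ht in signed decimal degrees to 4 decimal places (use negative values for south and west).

-74.2083, 26.5833

Field K=10, B=1: +10·20° lon, +1·10° lat → SW at lon 20°, lat -80°.
Square 3, 5: +3·2° lon, +5·1° lat → SW at lon 26°, lat -75°.
Subsquare h=7, t=19: +7·0.0833333° lon, +19·0.0416667° lat → SW at lon 26.5833°, lat -74.2083°.
latitude -74.2083, longitude 26.5833.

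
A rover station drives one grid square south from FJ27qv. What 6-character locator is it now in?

Latitude subsquare v = 21; −1 → 20 = u.
The longitude characters are unchanged.

FJ27qu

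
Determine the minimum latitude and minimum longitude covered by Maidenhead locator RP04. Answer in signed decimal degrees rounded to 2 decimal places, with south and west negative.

64.00, 160.00

Field R=17, P=15: +17·20° lon, +15·10° lat → SW at lon 160°, lat 60°.
Square 0, 4: +0·2° lon, +4·1° lat → SW at lon 160°, lat 64°.
latitude 64.00, longitude 160.00.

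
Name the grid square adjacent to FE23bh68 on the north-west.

FE23bh59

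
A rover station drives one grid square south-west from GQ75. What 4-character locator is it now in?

GQ64

Longitude square 7; −1 → 6.
Latitude square 5; −1 → 4.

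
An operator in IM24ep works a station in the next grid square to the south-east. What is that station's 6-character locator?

IM24fo

Longitude subsquare e = 4; +1 → 5 = f.
Latitude subsquare p = 15; −1 → 14 = o.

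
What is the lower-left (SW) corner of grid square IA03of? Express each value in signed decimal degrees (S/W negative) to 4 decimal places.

-86.7917, -18.8333

Field I=8, A=0: +8·20° lon, +0·10° lat → SW at lon -20°, lat -90°.
Square 0, 3: +0·2° lon, +3·1° lat → SW at lon -20°, lat -87°.
Subsquare o=14, f=5: +14·0.0833333° lon, +5·0.0416667° lat → SW at lon -18.8333°, lat -86.7917°.
latitude -86.7917, longitude -18.8333.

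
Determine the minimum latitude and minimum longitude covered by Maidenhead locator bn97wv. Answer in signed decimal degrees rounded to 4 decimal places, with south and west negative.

Field B=1, N=13: +1·20° lon, +13·10° lat → SW at lon -160°, lat 40°.
Square 9, 7: +9·2° lon, +7·1° lat → SW at lon -142°, lat 47°.
Subsquare w=22, v=21: +22·0.0833333° lon, +21·0.0416667° lat → SW at lon -140.167°, lat 47.875°.
latitude 47.8750, longitude -140.1667.

47.8750, -140.1667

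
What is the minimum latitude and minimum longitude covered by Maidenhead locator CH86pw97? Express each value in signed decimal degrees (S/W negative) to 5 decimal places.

-13.05417, -122.67500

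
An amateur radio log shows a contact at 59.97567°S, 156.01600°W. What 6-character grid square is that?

BD10xa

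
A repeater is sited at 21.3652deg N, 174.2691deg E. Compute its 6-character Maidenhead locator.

RL71di

Shift to the Maidenhead origin (180°W, 90°S): lon 354.2691, lat 111.3652.
Field: lon ⌊354.2691/20⌋ = 17 → R; lat ⌊111.3652/10⌋ = 11 → L.
Square: lon ⌊14.2691/2⌋ = 7; lat ⌊1.3652/1⌋ = 1.
Subsquare: lon ⌊0.2691/0.0833333⌋ = 3 → d; lat ⌊0.3652/0.0416667⌋ = 8 → i.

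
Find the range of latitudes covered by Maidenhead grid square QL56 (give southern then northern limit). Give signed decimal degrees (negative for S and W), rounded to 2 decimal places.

26.00, 27.00

Field Q=16, L=11: +16·20° lon, +11·10° lat → SW at lon 140°, lat 20°.
Square 5, 6: +5·2° lon, +6·1° lat → SW at lon 150°, lat 26°.
Cell spans 2° lon × 1° lat.
south 26.00, north 27.00.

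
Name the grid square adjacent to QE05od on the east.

Longitude subsquare o = 14; +1 → 15 = p.
The latitude characters are unchanged.

QE05pd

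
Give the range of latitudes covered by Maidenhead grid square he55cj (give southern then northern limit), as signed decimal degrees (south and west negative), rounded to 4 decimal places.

-44.6250, -44.5833

Field H=7, E=4: +7·20° lon, +4·10° lat → SW at lon -40°, lat -50°.
Square 5, 5: +5·2° lon, +5·1° lat → SW at lon -30°, lat -45°.
Subsquare c=2, j=9: +2·0.0833333° lon, +9·0.0416667° lat → SW at lon -29.8333°, lat -44.625°.
Cell spans 0.0833333° lon × 0.0416667° lat.
south -44.6250, north -44.5833.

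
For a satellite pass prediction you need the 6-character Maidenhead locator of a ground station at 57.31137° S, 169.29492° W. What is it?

AD52iq

Offset from 180°W / 90°S: lon 10.7051°, lat 32.6886°.
Field: 10.7051/20 → 0 → A, 32.6886/10 → 3 → D; chars AD.
Square: 10.7051/2 → 5, 2.6886/1 → 2; chars 52.
Subsquare: 0.7051/0.0833333 → 8 → i, 0.6886/0.0416667 → 16 → q; chars iq.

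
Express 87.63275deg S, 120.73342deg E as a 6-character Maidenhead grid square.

PA02ii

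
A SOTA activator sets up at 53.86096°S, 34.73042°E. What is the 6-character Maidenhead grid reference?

Shift to the Maidenhead origin (180°W, 90°S): lon 214.7304, lat 36.1390.
Field: 214.7304/20 → 10 → K, 36.1390/10 → 3 → D; chars KD.
Square: 14.7304/2 → 7, 6.1390/1 → 6; chars 76.
Subsquare: 0.7304/0.0833333 → 8 → i, 0.1390/0.0416667 → 3 → d; chars id.

KD76id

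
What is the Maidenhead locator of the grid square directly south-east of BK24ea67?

Longitude extended square 6; +1 → 7.
Latitude extended square 7; −1 → 6.

BK24ea76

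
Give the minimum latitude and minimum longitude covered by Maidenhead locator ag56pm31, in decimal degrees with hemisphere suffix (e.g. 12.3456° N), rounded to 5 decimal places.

Field A=0, G=6: +0·20° lon, +6·10° lat → SW at lon -180°, lat -30°.
Square 5, 6: +5·2° lon, +6·1° lat → SW at lon -170°, lat -24°.
Subsquare p=15, m=12: +15·0.0833333° lon, +12·0.0416667° lat → SW at lon -168.75°, lat -23.5°.
Extended square 3, 1: +3·0.00833333° lon, +1·0.00416667° lat → SW at lon -168.725°, lat -23.4958°.
latitude 23.49583° S, longitude 168.72500° W.

23.49583° S, 168.72500° W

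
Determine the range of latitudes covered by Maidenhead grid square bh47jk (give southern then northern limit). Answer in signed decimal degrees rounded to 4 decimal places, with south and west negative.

-12.5833, -12.5417

Field B=1, H=7: +1·20° lon, +7·10° lat → SW at lon -160°, lat -20°.
Square 4, 7: +4·2° lon, +7·1° lat → SW at lon -152°, lat -13°.
Subsquare j=9, k=10: +9·0.0833333° lon, +10·0.0416667° lat → SW at lon -151.25°, lat -12.5833°.
Cell spans 0.0833333° lon × 0.0416667° lat.
south -12.5833, north -12.5417.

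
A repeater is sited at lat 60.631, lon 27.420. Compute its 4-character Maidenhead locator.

KP30

Offset from 180°W / 90°S: lon 207.42°, lat 150.63°.
Field: 207.42/20 → 10 → K, 150.63/10 → 15 → P; chars KP.
Square: 7.42/2 → 3, 0.63/1 → 0; chars 30.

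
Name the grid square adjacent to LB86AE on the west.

LB76xe

Longitude subsquare a = 0; −1 → -1, wraps to 23 = x, carry into square.
Longitude square 8; −1 → 7.
The latitude characters are unchanged.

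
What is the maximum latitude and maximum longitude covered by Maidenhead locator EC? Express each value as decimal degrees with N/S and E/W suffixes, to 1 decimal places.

Field E=4, C=2: +4·20° lon, +2·10° lat → SW at lon -100°, lat -70°.
Cell spans 20° lon × 10° lat. NE corner is SW corner plus one full cell.
latitude 60.0° S, longitude 80.0° W.

60.0° S, 80.0° W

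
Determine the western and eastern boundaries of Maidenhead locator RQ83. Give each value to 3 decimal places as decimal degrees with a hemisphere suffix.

Field R=17, Q=16: +17·20° lon, +16·10° lat → SW at lon 160°, lat 70°.
Square 8, 3: +8·2° lon, +3·1° lat → SW at lon 176°, lat 73°.
Cell spans 2° lon × 1° lat.
west 176.000° E, east 178.000° E.

176.000° E, 178.000° E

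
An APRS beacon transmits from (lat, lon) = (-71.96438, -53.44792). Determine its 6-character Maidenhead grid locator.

GB38ga

Shift to the Maidenhead origin (180°W, 90°S): lon 126.5521, lat 18.0356.
Field: lon ⌊126.5521/20⌋ = 6 → G; lat ⌊18.0356/10⌋ = 1 → B.
Square: lon ⌊6.5521/2⌋ = 3; lat ⌊8.0356/1⌋ = 8.
Subsquare: lon ⌊0.5521/0.0833333⌋ = 6 → g; lat ⌊0.0356/0.0416667⌋ = 0 → a.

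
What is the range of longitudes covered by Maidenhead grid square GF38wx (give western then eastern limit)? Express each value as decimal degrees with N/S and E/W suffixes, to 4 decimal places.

52.1667° W, 52.0833° W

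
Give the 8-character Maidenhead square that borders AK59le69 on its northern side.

Latitude extended square 9; +1 → 10, wraps to 0, carry into subsquare.
Latitude subsquare e = 4; +1 → 5 = f.
The longitude characters are unchanged.

AK59lf60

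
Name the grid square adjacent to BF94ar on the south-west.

BF84xq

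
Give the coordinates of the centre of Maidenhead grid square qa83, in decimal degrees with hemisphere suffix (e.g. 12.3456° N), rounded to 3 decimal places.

86.500° S, 157.000° E

Field Q=16, A=0: +16·20° lon, +0·10° lat → SW at lon 140°, lat -90°.
Square 8, 3: +8·2° lon, +3·1° lat → SW at lon 156°, lat -87°.
Cell spans 2° lon × 1° lat. Centre is SW corner plus half of each.
latitude 86.500° S, longitude 157.000° E.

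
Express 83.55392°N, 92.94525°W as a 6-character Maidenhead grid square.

Add 180° to longitude and 90° to latitude: 87.0547, 173.5539.
Field: lon ⌊87.0547/20⌋ = 4 → E; lat ⌊173.5539/10⌋ = 17 → R.
Square: lon ⌊7.0547/2⌋ = 3; lat ⌊3.5539/1⌋ = 3.
Subsquare: lon ⌊1.0547/0.0833333⌋ = 12 → m; lat ⌊0.5539/0.0416667⌋ = 13 → n.

ER33mn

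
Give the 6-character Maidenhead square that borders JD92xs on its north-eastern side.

Longitude subsquare x = 23; +1 → 24, wraps to 0 = a, carry into square.
Longitude square 9; +1 → 10, wraps to 0, carry into field.
Longitude field J = 9; +1 → 10 = K.
Latitude subsquare s = 18; +1 → 19 = t.

KD02at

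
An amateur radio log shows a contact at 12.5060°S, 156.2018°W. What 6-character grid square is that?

Add 180° to longitude and 90° to latitude: 23.7982, 77.4940.
Field (20°×10°, letters A–R): 23.7982/20 → 1 → B, 77.4940/10 → 7 → H; chars BH.
Square (2°×1°, digits 0–9): 3.7982/2 → 1, 7.4940/1 → 7; chars 17.
Subsquare (5′×2.5′, letters a–x): 1.7982/0.0833333 → 21 → v, 0.4940/0.0416667 → 11 → l; chars vl.

BH17vl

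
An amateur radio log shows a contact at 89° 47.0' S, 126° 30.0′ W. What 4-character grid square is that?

Add 180° to longitude and 90° to latitude: 53.50, 0.22.
Field: lon ⌊53.50/20⌋ = 2 → C; lat ⌊0.22/10⌋ = 0 → A.
Square: lon ⌊13.50/2⌋ = 6; lat ⌊0.22/1⌋ = 0.

CA60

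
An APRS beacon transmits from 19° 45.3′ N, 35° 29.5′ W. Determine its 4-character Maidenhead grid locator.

Add 180° to longitude and 90° to latitude: 144.51, 109.75.
Field: 144.51/20 → 7 → H, 109.75/10 → 10 → K; chars HK.
Square: 4.51/2 → 2, 9.75/1 → 9; chars 29.

HK29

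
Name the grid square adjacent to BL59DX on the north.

Latitude subsquare x = 23; +1 → 24, wraps to 0 = a, carry into square.
Latitude square 9; +1 → 10, wraps to 0, carry into field.
Latitude field L = 11; +1 → 12 = M.
The longitude characters are unchanged.

BM50da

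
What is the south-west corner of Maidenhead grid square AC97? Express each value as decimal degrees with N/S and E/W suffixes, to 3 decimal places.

Field A=0, C=2: +0·20° lon, +2·10° lat → SW at lon -180°, lat -70°.
Square 9, 7: +9·2° lon, +7·1° lat → SW at lon -162°, lat -63°.
latitude 63.000° S, longitude 162.000° W.

63.000° S, 162.000° W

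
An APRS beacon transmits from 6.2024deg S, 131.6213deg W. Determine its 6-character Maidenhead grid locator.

CI43et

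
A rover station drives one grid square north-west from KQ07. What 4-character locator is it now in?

JQ98

Longitude square 0; −1 → -1, wraps to 9, carry into field.
Longitude field K = 10; −1 → 9 = J.
Latitude square 7; +1 → 8.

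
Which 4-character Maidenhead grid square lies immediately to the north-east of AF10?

AF21

Longitude square 1; +1 → 2.
Latitude square 0; +1 → 1.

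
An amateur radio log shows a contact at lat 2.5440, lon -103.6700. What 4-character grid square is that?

Offset from 180°W / 90°S: lon 76.33°, lat 92.54°.
Field: lon ⌊76.33/20⌋ = 3 → D; lat ⌊92.54/10⌋ = 9 → J.
Square: lon ⌊16.33/2⌋ = 8; lat ⌊2.54/1⌋ = 2.

DJ82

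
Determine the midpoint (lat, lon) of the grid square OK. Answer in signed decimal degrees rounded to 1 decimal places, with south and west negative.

15.0, 110.0

Field O=14, K=10: +14·20° lon, +10·10° lat → SW at lon 100°, lat 10°.
Cell spans 20° lon × 10° lat. Centre is SW corner plus half of each.
latitude 15.0, longitude 110.0.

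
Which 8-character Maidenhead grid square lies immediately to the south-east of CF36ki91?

CF36li00

Longitude extended square 9; +1 → 10, wraps to 0, carry into subsquare.
Longitude subsquare k = 10; +1 → 11 = l.
Latitude extended square 1; −1 → 0.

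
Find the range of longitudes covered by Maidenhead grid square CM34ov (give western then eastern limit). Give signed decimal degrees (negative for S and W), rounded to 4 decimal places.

-132.8333, -132.7500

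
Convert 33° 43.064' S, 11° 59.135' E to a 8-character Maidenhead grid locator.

Add 180° to longitude and 90° to latitude: 191.98558, 56.28227.
Field: lon ⌊191.98558/20⌋ = 9 → J; lat ⌊56.28227/10⌋ = 5 → F.
Square: lon ⌊11.98558/2⌋ = 5; lat ⌊6.28227/1⌋ = 6.
Subsquare: lon ⌊1.98558/0.0833333⌋ = 23 → x; lat ⌊0.28227/0.0416667⌋ = 6 → g.
Extended square: lon ⌊0.06892/0.00833333⌋ = 8; lat ⌊0.03227/0.00416667⌋ = 7.

JF56xg87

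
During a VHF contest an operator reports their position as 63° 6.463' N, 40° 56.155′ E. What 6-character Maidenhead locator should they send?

LP03lc

Add 180° to longitude and 90° to latitude: 220.9359, 153.1077.
Field: lon ⌊220.9359/20⌋ = 11 → L; lat ⌊153.1077/10⌋ = 15 → P.
Square: lon ⌊0.9359/2⌋ = 0; lat ⌊3.1077/1⌋ = 3.
Subsquare: lon ⌊0.9359/0.0833333⌋ = 11 → l; lat ⌊0.1077/0.0416667⌋ = 2 → c.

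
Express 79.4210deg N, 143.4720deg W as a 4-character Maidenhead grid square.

Add 180° to longitude and 90° to latitude: 36.53, 169.42.
Field: lon ⌊36.53/20⌋ = 1 → B; lat ⌊169.42/10⌋ = 16 → Q.
Square: lon ⌊16.53/2⌋ = 8; lat ⌊9.42/1⌋ = 9.

BQ89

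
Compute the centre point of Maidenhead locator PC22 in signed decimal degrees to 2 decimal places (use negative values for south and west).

Field P=15, C=2: +15·20° lon, +2·10° lat → SW at lon 120°, lat -70°.
Square 2, 2: +2·2° lon, +2·1° lat → SW at lon 124°, lat -68°.
Cell spans 2° lon × 1° lat. Centre is SW corner plus half of each.
latitude -67.50, longitude 125.00.

-67.50, 125.00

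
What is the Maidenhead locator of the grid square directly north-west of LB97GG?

LB97fh

Longitude subsquare g = 6; −1 → 5 = f.
Latitude subsquare g = 6; +1 → 7 = h.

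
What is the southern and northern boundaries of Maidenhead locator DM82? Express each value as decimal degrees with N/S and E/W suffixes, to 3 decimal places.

Field D=3, M=12: +3·20° lon, +12·10° lat → SW at lon -120°, lat 30°.
Square 8, 2: +8·2° lon, +2·1° lat → SW at lon -104°, lat 32°.
Cell spans 2° lon × 1° lat.
south 32.000° N, north 33.000° N.

32.000° N, 33.000° N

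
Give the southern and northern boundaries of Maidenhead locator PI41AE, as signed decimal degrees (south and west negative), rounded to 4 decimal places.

-8.8333, -8.7917

Field P=15, I=8: +15·20° lon, +8·10° lat → SW at lon 120°, lat -10°.
Square 4, 1: +4·2° lon, +1·1° lat → SW at lon 128°, lat -9°.
Subsquare a=0, e=4: +0·0.0833333° lon, +4·0.0416667° lat → SW at lon 128°, lat -8.83333°.
Cell spans 0.0833333° lon × 0.0416667° lat.
south -8.8333, north -8.7917.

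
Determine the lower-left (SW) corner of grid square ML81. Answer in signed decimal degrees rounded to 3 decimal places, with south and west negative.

Field M=12, L=11: +12·20° lon, +11·10° lat → SW at lon 60°, lat 20°.
Square 8, 1: +8·2° lon, +1·1° lat → SW at lon 76°, lat 21°.
latitude 21.000, longitude 76.000.

21.000, 76.000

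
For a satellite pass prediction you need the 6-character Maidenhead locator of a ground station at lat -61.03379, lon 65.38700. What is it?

Add 180° to longitude and 90° to latitude: 245.3870, 28.9662.
Field: lon ⌊245.3870/20⌋ = 12 → M; lat ⌊28.9662/10⌋ = 2 → C.
Square: lon ⌊5.3870/2⌋ = 2; lat ⌊8.9662/1⌋ = 8.
Subsquare: lon ⌊1.3870/0.0833333⌋ = 16 → q; lat ⌊0.9662/0.0416667⌋ = 23 → x.

MC28qx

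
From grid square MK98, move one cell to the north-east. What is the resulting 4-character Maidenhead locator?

NK09

Longitude square 9; +1 → 10, wraps to 0, carry into field.
Longitude field M = 12; +1 → 13 = N.
Latitude square 8; +1 → 9.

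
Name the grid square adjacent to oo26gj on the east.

Longitude subsquare g = 6; +1 → 7 = h.
The latitude characters are unchanged.

OO26hj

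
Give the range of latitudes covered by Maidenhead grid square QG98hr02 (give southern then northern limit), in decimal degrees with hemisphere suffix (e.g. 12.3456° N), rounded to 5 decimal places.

21.28333° S, 21.27917° S

Field Q=16, G=6: +16·20° lon, +6·10° lat → SW at lon 140°, lat -30°.
Square 9, 8: +9·2° lon, +8·1° lat → SW at lon 158°, lat -22°.
Subsquare h=7, r=17: +7·0.0833333° lon, +17·0.0416667° lat → SW at lon 158.583°, lat -21.2917°.
Extended square 0, 2: +0·0.00833333° lon, +2·0.00416667° lat → SW at lon 158.583°, lat -21.2833°.
Cell spans 0.00833333° lon × 0.00416667° lat.
south 21.28333° S, north 21.27917° S.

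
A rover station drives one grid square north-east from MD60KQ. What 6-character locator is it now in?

MD60lr

Longitude subsquare k = 10; +1 → 11 = l.
Latitude subsquare q = 16; +1 → 17 = r.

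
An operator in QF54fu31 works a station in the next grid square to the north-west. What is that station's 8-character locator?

QF54fu22

Longitude extended square 3; −1 → 2.
Latitude extended square 1; +1 → 2.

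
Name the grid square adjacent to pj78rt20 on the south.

Latitude extended square 0; −1 → -1, wraps to 9, carry into subsquare.
Latitude subsquare t = 19; −1 → 18 = s.
The longitude characters are unchanged.

PJ78rs29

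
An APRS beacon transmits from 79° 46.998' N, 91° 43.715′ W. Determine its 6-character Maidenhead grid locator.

EQ49ds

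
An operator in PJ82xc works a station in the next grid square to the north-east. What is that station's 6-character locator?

PJ92ad

Longitude subsquare x = 23; +1 → 24, wraps to 0 = a, carry into square.
Longitude square 8; +1 → 9.
Latitude subsquare c = 2; +1 → 3 = d.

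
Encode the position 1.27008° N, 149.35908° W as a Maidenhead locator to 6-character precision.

BJ51hg

Add 180° to longitude and 90° to latitude: 30.6409, 91.2701.
Field: lon ⌊30.6409/20⌋ = 1 → B; lat ⌊91.2701/10⌋ = 9 → J.
Square: lon ⌊10.6409/2⌋ = 5; lat ⌊1.2701/1⌋ = 1.
Subsquare: lon ⌊0.6409/0.0833333⌋ = 7 → h; lat ⌊0.2701/0.0416667⌋ = 6 → g.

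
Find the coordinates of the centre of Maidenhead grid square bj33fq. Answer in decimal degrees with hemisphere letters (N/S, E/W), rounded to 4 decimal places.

Field B=1, J=9: +1·20° lon, +9·10° lat → SW at lon -160°, lat 0°.
Square 3, 3: +3·2° lon, +3·1° lat → SW at lon -154°, lat 3°.
Subsquare f=5, q=16: +5·0.0833333° lon, +16·0.0416667° lat → SW at lon -153.583°, lat 3.66667°.
Cell spans 0.0833333° lon × 0.0416667° lat. Centre is SW corner plus half of each.
latitude 3.6875° N, longitude 153.5417° W.

3.6875° N, 153.5417° W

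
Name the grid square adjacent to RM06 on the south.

Latitude square 6; −1 → 5.
The longitude characters are unchanged.

RM05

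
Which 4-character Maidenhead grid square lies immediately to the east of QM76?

Longitude square 7; +1 → 8.
The latitude characters are unchanged.

QM86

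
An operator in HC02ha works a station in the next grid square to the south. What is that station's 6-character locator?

Latitude subsquare a = 0; −1 → -1, wraps to 23 = x, carry into square.
Latitude square 2; −1 → 1.
The longitude characters are unchanged.

HC01hx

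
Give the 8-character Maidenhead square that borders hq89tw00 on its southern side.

Latitude extended square 0; −1 → -1, wraps to 9, carry into subsquare.
Latitude subsquare w = 22; −1 → 21 = v.
The longitude characters are unchanged.

HQ89tv09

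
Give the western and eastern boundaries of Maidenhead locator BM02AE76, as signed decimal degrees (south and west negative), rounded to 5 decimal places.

Field B=1, M=12: +1·20° lon, +12·10° lat → SW at lon -160°, lat 30°.
Square 0, 2: +0·2° lon, +2·1° lat → SW at lon -160°, lat 32°.
Subsquare a=0, e=4: +0·0.0833333° lon, +4·0.0416667° lat → SW at lon -160°, lat 32.1667°.
Extended square 7, 6: +7·0.00833333° lon, +6·0.00416667° lat → SW at lon -159.942°, lat 32.1917°.
Cell spans 0.00833333° lon × 0.00416667° lat.
west -159.94167, east -159.93333.

-159.94167, -159.93333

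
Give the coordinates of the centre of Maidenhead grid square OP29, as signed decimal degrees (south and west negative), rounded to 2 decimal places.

Field O=14, P=15: +14·20° lon, +15·10° lat → SW at lon 100°, lat 60°.
Square 2, 9: +2·2° lon, +9·1° lat → SW at lon 104°, lat 69°.
Cell spans 2° lon × 1° lat. Centre is SW corner plus half of each.
latitude 69.50, longitude 105.00.

69.50, 105.00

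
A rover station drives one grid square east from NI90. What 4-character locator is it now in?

OI00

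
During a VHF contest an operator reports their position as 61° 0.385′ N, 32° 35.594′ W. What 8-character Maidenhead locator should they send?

Shift to the Maidenhead origin (180°W, 90°S): lon 147.40677, lat 151.00642.
Field: lon ⌊147.40677/20⌋ = 7 → H; lat ⌊151.00642/10⌋ = 15 → P.
Square: lon ⌊7.40677/2⌋ = 3; lat ⌊1.00642/1⌋ = 1.
Subsquare: lon ⌊1.40677/0.0833333⌋ = 16 → q; lat ⌊0.00642/0.0416667⌋ = 0 → a.
Extended square: lon ⌊0.07343/0.00833333⌋ = 8; lat ⌊0.00642/0.00416667⌋ = 1.

HP31qa81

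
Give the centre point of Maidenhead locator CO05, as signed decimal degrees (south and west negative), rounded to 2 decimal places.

55.50, -139.00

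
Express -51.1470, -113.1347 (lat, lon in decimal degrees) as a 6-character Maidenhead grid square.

DD38ku

Add 180° to longitude and 90° to latitude: 66.8653, 38.8530.
Field: lon ⌊66.8653/20⌋ = 3 → D; lat ⌊38.8530/10⌋ = 3 → D.
Square: lon ⌊6.8653/2⌋ = 3; lat ⌊8.8530/1⌋ = 8.
Subsquare: lon ⌊0.8653/0.0833333⌋ = 10 → k; lat ⌊0.8530/0.0416667⌋ = 20 → u.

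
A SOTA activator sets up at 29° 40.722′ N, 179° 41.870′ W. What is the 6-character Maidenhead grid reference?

Shift to the Maidenhead origin (180°W, 90°S): lon 0.3022, lat 119.6787.
Field (20°×10°, letters A–R): lon ⌊0.3022/20⌋ = 0 → A; lat ⌊119.6787/10⌋ = 11 → L.
Square (2°×1°, digits 0–9): lon ⌊0.3022/2⌋ = 0; lat ⌊9.6787/1⌋ = 9.
Subsquare (5′×2.5′, letters a–x): lon ⌊0.3022/0.0833333⌋ = 3 → d; lat ⌊0.6787/0.0416667⌋ = 16 → q.

AL09dq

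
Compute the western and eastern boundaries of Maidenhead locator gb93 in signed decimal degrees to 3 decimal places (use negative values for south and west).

-42.000, -40.000

Field G=6, B=1: +6·20° lon, +1·10° lat → SW at lon -60°, lat -80°.
Square 9, 3: +9·2° lon, +3·1° lat → SW at lon -42°, lat -77°.
Cell spans 2° lon × 1° lat.
west -42.000, east -40.000.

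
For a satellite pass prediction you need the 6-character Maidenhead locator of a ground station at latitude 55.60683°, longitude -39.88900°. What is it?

Offset from 180°W / 90°S: lon 140.1110°, lat 145.6068°.
Field (20°×10°, letters A–R): lon ⌊140.1110/20⌋ = 7 → H; lat ⌊145.6068/10⌋ = 14 → O.
Square (2°×1°, digits 0–9): lon ⌊0.1110/2⌋ = 0; lat ⌊5.6068/1⌋ = 5.
Subsquare (5′×2.5′, letters a–x): lon ⌊0.1110/0.0833333⌋ = 1 → b; lat ⌊0.6068/0.0416667⌋ = 14 → o.

HO05bo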